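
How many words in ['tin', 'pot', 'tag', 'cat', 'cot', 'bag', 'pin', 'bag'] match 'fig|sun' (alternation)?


Alternation 'fig|sun' matches either 'fig' or 'sun'.
Checking each word:
  'tin' -> no
  'pot' -> no
  'tag' -> no
  'cat' -> no
  'cot' -> no
  'bag' -> no
  'pin' -> no
  'bag' -> no
Matches: []
Count: 0

0


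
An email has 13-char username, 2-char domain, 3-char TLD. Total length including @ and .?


An email address has format: username@domain.tld
Username length: 13
'@' character: 1
Domain length: 2
'.' character: 1
TLD length: 3
Total = 13 + 1 + 2 + 1 + 3 = 20

20


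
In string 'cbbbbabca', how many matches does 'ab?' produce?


Pattern 'ab?' matches 'a' optionally followed by 'b'.
String: 'cbbbbabca'
Scanning left to right for 'a' then checking next char:
  Match 1: 'ab' (a followed by b)
  Match 2: 'a' (a not followed by b)
Total matches: 2

2


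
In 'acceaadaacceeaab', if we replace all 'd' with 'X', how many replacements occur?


re.sub('d', 'X', text) replaces every occurrence of 'd' with 'X'.
Text: 'acceaadaacceeaab'
Scanning for 'd':
  pos 6: 'd' -> replacement #1
Total replacements: 1

1


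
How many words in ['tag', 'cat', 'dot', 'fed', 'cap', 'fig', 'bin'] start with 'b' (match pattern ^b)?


Pattern ^b anchors to start of word. Check which words begin with 'b':
  'tag' -> no
  'cat' -> no
  'dot' -> no
  'fed' -> no
  'cap' -> no
  'fig' -> no
  'bin' -> MATCH (starts with 'b')
Matching words: ['bin']
Count: 1

1


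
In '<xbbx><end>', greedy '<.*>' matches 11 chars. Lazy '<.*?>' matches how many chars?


Greedy '<.*>' tries to match as MUCH as possible.
Lazy '<.*?>' tries to match as LITTLE as possible.

String: '<xbbx><end>'
Greedy '<.*>' starts at first '<' and extends to the LAST '>': '<xbbx><end>' (11 chars)
Lazy '<.*?>' starts at first '<' and stops at the FIRST '>': '<xbbx>' (6 chars)

6


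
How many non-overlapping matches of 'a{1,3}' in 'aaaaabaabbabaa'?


Pattern 'a{1,3}' matches between 1 and 3 consecutive a's (greedy).
String: 'aaaaabaabbabaa'
Finding runs of a's and applying greedy matching:
  Run at pos 0: 'aaaaa' (length 5)
  Run at pos 6: 'aa' (length 2)
  Run at pos 10: 'a' (length 1)
  Run at pos 12: 'aa' (length 2)
Matches: ['aaa', 'aa', 'aa', 'a', 'aa']
Count: 5

5


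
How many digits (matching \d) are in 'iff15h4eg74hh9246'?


\d matches any digit 0-9.
Scanning 'iff15h4eg74hh9246':
  pos 3: '1' -> DIGIT
  pos 4: '5' -> DIGIT
  pos 6: '4' -> DIGIT
  pos 9: '7' -> DIGIT
  pos 10: '4' -> DIGIT
  pos 13: '9' -> DIGIT
  pos 14: '2' -> DIGIT
  pos 15: '4' -> DIGIT
  pos 16: '6' -> DIGIT
Digits found: ['1', '5', '4', '7', '4', '9', '2', '4', '6']
Total: 9

9


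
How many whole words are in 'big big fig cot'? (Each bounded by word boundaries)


Word boundaries (\b) mark the start/end of each word.
Text: 'big big fig cot'
Splitting by whitespace:
  Word 1: 'big'
  Word 2: 'big'
  Word 3: 'fig'
  Word 4: 'cot'
Total whole words: 4

4


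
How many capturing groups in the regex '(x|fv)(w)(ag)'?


To count capturing groups, count each '(' that starts a group.
Pattern: '(x|fv)(w)(ag)'
Walking through the pattern:
  Position 0: '(' -> group #1
  Position 6: '(' -> group #2
  Position 9: '(' -> group #3
Total capturing groups: 3

3


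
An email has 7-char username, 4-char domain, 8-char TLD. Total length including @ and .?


An email address has format: username@domain.tld
Username length: 7
'@' character: 1
Domain length: 4
'.' character: 1
TLD length: 8
Total = 7 + 1 + 4 + 1 + 8 = 21

21


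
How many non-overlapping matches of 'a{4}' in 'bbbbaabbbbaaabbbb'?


Pattern 'a{4}' matches exactly 4 consecutive a's (greedy, non-overlapping).
String: 'bbbbaabbbbaaabbbb'
Scanning for runs of a's:
  Run at pos 4: 'aa' (length 2) -> 0 match(es)
  Run at pos 10: 'aaa' (length 3) -> 0 match(es)
Matches found: []
Total: 0

0


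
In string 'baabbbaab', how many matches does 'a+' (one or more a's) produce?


Pattern 'a+' matches one or more consecutive a's.
String: 'baabbbaab'
Scanning for runs of a:
  Match 1: 'aa' (length 2)
  Match 2: 'aa' (length 2)
Total matches: 2

2


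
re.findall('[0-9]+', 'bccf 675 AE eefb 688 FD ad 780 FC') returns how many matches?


Pattern '[0-9]+' finds one or more digits.
Text: 'bccf 675 AE eefb 688 FD ad 780 FC'
Scanning for matches:
  Match 1: '675'
  Match 2: '688'
  Match 3: '780'
Total matches: 3

3


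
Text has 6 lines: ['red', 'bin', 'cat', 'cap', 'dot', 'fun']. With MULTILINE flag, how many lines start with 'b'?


With MULTILINE flag, ^ matches the start of each line.
Lines: ['red', 'bin', 'cat', 'cap', 'dot', 'fun']
Checking which lines start with 'b':
  Line 1: 'red' -> no
  Line 2: 'bin' -> MATCH
  Line 3: 'cat' -> no
  Line 4: 'cap' -> no
  Line 5: 'dot' -> no
  Line 6: 'fun' -> no
Matching lines: ['bin']
Count: 1

1


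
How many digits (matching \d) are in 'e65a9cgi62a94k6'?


\d matches any digit 0-9.
Scanning 'e65a9cgi62a94k6':
  pos 1: '6' -> DIGIT
  pos 2: '5' -> DIGIT
  pos 4: '9' -> DIGIT
  pos 8: '6' -> DIGIT
  pos 9: '2' -> DIGIT
  pos 11: '9' -> DIGIT
  pos 12: '4' -> DIGIT
  pos 14: '6' -> DIGIT
Digits found: ['6', '5', '9', '6', '2', '9', '4', '6']
Total: 8

8


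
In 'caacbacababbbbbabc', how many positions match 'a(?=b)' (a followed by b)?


Lookahead 'a(?=b)' matches 'a' only when followed by 'b'.
String: 'caacbacababbbbbabc'
Checking each position where char is 'a':
  pos 1: 'a' -> no (next='a')
  pos 2: 'a' -> no (next='c')
  pos 5: 'a' -> no (next='c')
  pos 7: 'a' -> MATCH (next='b')
  pos 9: 'a' -> MATCH (next='b')
  pos 15: 'a' -> MATCH (next='b')
Matching positions: [7, 9, 15]
Count: 3

3


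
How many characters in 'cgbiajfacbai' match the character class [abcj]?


Character class [abcj] matches any of: {a, b, c, j}
Scanning string 'cgbiajfacbai' character by character:
  pos 0: 'c' -> MATCH
  pos 1: 'g' -> no
  pos 2: 'b' -> MATCH
  pos 3: 'i' -> no
  pos 4: 'a' -> MATCH
  pos 5: 'j' -> MATCH
  pos 6: 'f' -> no
  pos 7: 'a' -> MATCH
  pos 8: 'c' -> MATCH
  pos 9: 'b' -> MATCH
  pos 10: 'a' -> MATCH
  pos 11: 'i' -> no
Total matches: 8

8


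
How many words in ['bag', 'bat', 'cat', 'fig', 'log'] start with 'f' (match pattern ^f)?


Pattern ^f anchors to start of word. Check which words begin with 'f':
  'bag' -> no
  'bat' -> no
  'cat' -> no
  'fig' -> MATCH (starts with 'f')
  'log' -> no
Matching words: ['fig']
Count: 1

1


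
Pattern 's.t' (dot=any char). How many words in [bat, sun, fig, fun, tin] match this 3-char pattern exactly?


Pattern 's.t' means: starts with 's', any single char, ends with 't'.
Checking each word (must be exactly 3 chars):
  'bat' (len=3): no
  'sun' (len=3): no
  'fig' (len=3): no
  'fun' (len=3): no
  'tin' (len=3): no
Matching words: []
Total: 0

0


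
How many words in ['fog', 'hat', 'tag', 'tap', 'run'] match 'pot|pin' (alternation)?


Alternation 'pot|pin' matches either 'pot' or 'pin'.
Checking each word:
  'fog' -> no
  'hat' -> no
  'tag' -> no
  'tap' -> no
  'run' -> no
Matches: []
Count: 0

0


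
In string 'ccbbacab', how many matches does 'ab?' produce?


Pattern 'ab?' matches 'a' optionally followed by 'b'.
String: 'ccbbacab'
Scanning left to right for 'a' then checking next char:
  Match 1: 'a' (a not followed by b)
  Match 2: 'ab' (a followed by b)
Total matches: 2

2


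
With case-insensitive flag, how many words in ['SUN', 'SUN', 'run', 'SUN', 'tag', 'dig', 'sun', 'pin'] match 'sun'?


Case-insensitive matching: compare each word's lowercase form to 'sun'.
  'SUN' -> lower='sun' -> MATCH
  'SUN' -> lower='sun' -> MATCH
  'run' -> lower='run' -> no
  'SUN' -> lower='sun' -> MATCH
  'tag' -> lower='tag' -> no
  'dig' -> lower='dig' -> no
  'sun' -> lower='sun' -> MATCH
  'pin' -> lower='pin' -> no
Matches: ['SUN', 'SUN', 'SUN', 'sun']
Count: 4

4


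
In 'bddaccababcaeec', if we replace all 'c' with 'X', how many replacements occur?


re.sub('c', 'X', text) replaces every occurrence of 'c' with 'X'.
Text: 'bddaccababcaeec'
Scanning for 'c':
  pos 4: 'c' -> replacement #1
  pos 5: 'c' -> replacement #2
  pos 10: 'c' -> replacement #3
  pos 14: 'c' -> replacement #4
Total replacements: 4

4


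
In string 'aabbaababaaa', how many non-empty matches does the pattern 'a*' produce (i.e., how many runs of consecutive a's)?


Pattern 'a*' matches zero or more a's. We want non-empty runs of consecutive a's.
String: 'aabbaababaaa'
Walking through the string to find runs of a's:
  Run 1: positions 0-1 -> 'aa'
  Run 2: positions 4-5 -> 'aa'
  Run 3: positions 7-7 -> 'a'
  Run 4: positions 9-11 -> 'aaa'
Non-empty runs found: ['aa', 'aa', 'a', 'aaa']
Count: 4

4


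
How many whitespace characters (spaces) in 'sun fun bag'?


\s matches whitespace characters (spaces, tabs, etc.).
Text: 'sun fun bag'
This text has 3 words separated by spaces.
Number of spaces = number of words - 1 = 3 - 1 = 2

2


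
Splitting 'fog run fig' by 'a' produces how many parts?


Splitting by 'a' breaks the string at each occurrence of the separator.
Text: 'fog run fig'
Parts after split:
  Part 1: 'fog run fig'
Total parts: 1

1


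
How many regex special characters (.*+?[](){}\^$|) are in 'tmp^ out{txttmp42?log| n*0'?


Regex special characters are: . * + ? [ ] ( ) { } \ ^ $ |
Scanning 'tmp^ out{txttmp42?log| n*0':
  pos 3: '^' -> SPECIAL
  pos 8: '{' -> SPECIAL
  pos 17: '?' -> SPECIAL
  pos 21: '|' -> SPECIAL
  pos 24: '*' -> SPECIAL
Special chars found: ['^', '{', '?', '|', '*']
Total: 5

5


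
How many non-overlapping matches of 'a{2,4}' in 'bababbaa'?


Pattern 'a{2,4}' matches between 2 and 4 consecutive a's (greedy).
String: 'bababbaa'
Finding runs of a's and applying greedy matching:
  Run at pos 1: 'a' (length 1)
  Run at pos 3: 'a' (length 1)
  Run at pos 6: 'aa' (length 2)
Matches: ['aa']
Count: 1

1


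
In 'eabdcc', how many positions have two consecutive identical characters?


Looking for consecutive identical characters in 'eabdcc':
  pos 0-1: 'e' vs 'a' -> different
  pos 1-2: 'a' vs 'b' -> different
  pos 2-3: 'b' vs 'd' -> different
  pos 3-4: 'd' vs 'c' -> different
  pos 4-5: 'c' vs 'c' -> MATCH ('cc')
Consecutive identical pairs: ['cc']
Count: 1

1


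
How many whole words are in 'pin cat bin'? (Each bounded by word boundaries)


Word boundaries (\b) mark the start/end of each word.
Text: 'pin cat bin'
Splitting by whitespace:
  Word 1: 'pin'
  Word 2: 'cat'
  Word 3: 'bin'
Total whole words: 3

3


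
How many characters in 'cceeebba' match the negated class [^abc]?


Negated class [^abc] matches any char NOT in {a, b, c}
Scanning 'cceeebba':
  pos 0: 'c' -> no (excluded)
  pos 1: 'c' -> no (excluded)
  pos 2: 'e' -> MATCH
  pos 3: 'e' -> MATCH
  pos 4: 'e' -> MATCH
  pos 5: 'b' -> no (excluded)
  pos 6: 'b' -> no (excluded)
  pos 7: 'a' -> no (excluded)
Total matches: 3

3


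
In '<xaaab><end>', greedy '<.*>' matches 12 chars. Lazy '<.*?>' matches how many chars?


Greedy '<.*>' tries to match as MUCH as possible.
Lazy '<.*?>' tries to match as LITTLE as possible.

String: '<xaaab><end>'
Greedy '<.*>' starts at first '<' and extends to the LAST '>': '<xaaab><end>' (12 chars)
Lazy '<.*?>' starts at first '<' and stops at the FIRST '>': '<xaaab>' (7 chars)

7


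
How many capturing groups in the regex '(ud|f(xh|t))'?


To count capturing groups, count each '(' that starts a group.
Pattern: '(ud|f(xh|t))'
Walking through the pattern:
  Position 0: '(' -> group #1
  Position 5: '(' -> group #2
Total capturing groups: 2

2


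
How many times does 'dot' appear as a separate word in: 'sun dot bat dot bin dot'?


Scanning each word for exact match 'dot':
  Word 1: 'sun' -> no
  Word 2: 'dot' -> MATCH
  Word 3: 'bat' -> no
  Word 4: 'dot' -> MATCH
  Word 5: 'bin' -> no
  Word 6: 'dot' -> MATCH
Total matches: 3

3


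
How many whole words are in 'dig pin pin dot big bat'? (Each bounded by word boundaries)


Word boundaries (\b) mark the start/end of each word.
Text: 'dig pin pin dot big bat'
Splitting by whitespace:
  Word 1: 'dig'
  Word 2: 'pin'
  Word 3: 'pin'
  Word 4: 'dot'
  Word 5: 'big'
  Word 6: 'bat'
Total whole words: 6

6


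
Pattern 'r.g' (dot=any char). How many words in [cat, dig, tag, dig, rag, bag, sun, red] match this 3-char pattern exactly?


Pattern 'r.g' means: starts with 'r', any single char, ends with 'g'.
Checking each word (must be exactly 3 chars):
  'cat' (len=3): no
  'dig' (len=3): no
  'tag' (len=3): no
  'dig' (len=3): no
  'rag' (len=3): MATCH
  'bag' (len=3): no
  'sun' (len=3): no
  'red' (len=3): no
Matching words: ['rag']
Total: 1

1


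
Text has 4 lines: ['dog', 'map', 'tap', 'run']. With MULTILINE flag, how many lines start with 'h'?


With MULTILINE flag, ^ matches the start of each line.
Lines: ['dog', 'map', 'tap', 'run']
Checking which lines start with 'h':
  Line 1: 'dog' -> no
  Line 2: 'map' -> no
  Line 3: 'tap' -> no
  Line 4: 'run' -> no
Matching lines: []
Count: 0

0


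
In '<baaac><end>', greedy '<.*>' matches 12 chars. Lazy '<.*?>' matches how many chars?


Greedy '<.*>' tries to match as MUCH as possible.
Lazy '<.*?>' tries to match as LITTLE as possible.

String: '<baaac><end>'
Greedy '<.*>' starts at first '<' and extends to the LAST '>': '<baaac><end>' (12 chars)
Lazy '<.*?>' starts at first '<' and stops at the FIRST '>': '<baaac>' (7 chars)

7


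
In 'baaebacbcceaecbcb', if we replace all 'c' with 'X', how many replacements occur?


re.sub('c', 'X', text) replaces every occurrence of 'c' with 'X'.
Text: 'baaebacbcceaecbcb'
Scanning for 'c':
  pos 6: 'c' -> replacement #1
  pos 8: 'c' -> replacement #2
  pos 9: 'c' -> replacement #3
  pos 13: 'c' -> replacement #4
  pos 15: 'c' -> replacement #5
Total replacements: 5

5


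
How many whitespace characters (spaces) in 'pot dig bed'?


\s matches whitespace characters (spaces, tabs, etc.).
Text: 'pot dig bed'
This text has 3 words separated by spaces.
Number of spaces = number of words - 1 = 3 - 1 = 2

2


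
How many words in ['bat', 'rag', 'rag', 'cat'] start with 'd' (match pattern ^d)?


Pattern ^d anchors to start of word. Check which words begin with 'd':
  'bat' -> no
  'rag' -> no
  'rag' -> no
  'cat' -> no
Matching words: []
Count: 0

0


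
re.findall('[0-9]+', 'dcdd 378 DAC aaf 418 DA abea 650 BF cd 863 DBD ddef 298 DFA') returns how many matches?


Pattern '[0-9]+' finds one or more digits.
Text: 'dcdd 378 DAC aaf 418 DA abea 650 BF cd 863 DBD ddef 298 DFA'
Scanning for matches:
  Match 1: '378'
  Match 2: '418'
  Match 3: '650'
  Match 4: '863'
  Match 5: '298'
Total matches: 5

5


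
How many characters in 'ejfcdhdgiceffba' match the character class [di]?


Character class [di] matches any of: {d, i}
Scanning string 'ejfcdhdgiceffba' character by character:
  pos 0: 'e' -> no
  pos 1: 'j' -> no
  pos 2: 'f' -> no
  pos 3: 'c' -> no
  pos 4: 'd' -> MATCH
  pos 5: 'h' -> no
  pos 6: 'd' -> MATCH
  pos 7: 'g' -> no
  pos 8: 'i' -> MATCH
  pos 9: 'c' -> no
  pos 10: 'e' -> no
  pos 11: 'f' -> no
  pos 12: 'f' -> no
  pos 13: 'b' -> no
  pos 14: 'a' -> no
Total matches: 3

3


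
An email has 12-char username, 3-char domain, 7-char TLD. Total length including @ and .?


An email address has format: username@domain.tld
Username length: 12
'@' character: 1
Domain length: 3
'.' character: 1
TLD length: 7
Total = 12 + 1 + 3 + 1 + 7 = 24

24


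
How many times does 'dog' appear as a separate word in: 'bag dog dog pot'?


Scanning each word for exact match 'dog':
  Word 1: 'bag' -> no
  Word 2: 'dog' -> MATCH
  Word 3: 'dog' -> MATCH
  Word 4: 'pot' -> no
Total matches: 2

2


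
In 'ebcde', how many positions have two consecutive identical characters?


Looking for consecutive identical characters in 'ebcde':
  pos 0-1: 'e' vs 'b' -> different
  pos 1-2: 'b' vs 'c' -> different
  pos 2-3: 'c' vs 'd' -> different
  pos 3-4: 'd' vs 'e' -> different
Consecutive identical pairs: []
Count: 0

0


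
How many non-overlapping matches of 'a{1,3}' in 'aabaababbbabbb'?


Pattern 'a{1,3}' matches between 1 and 3 consecutive a's (greedy).
String: 'aabaababbbabbb'
Finding runs of a's and applying greedy matching:
  Run at pos 0: 'aa' (length 2)
  Run at pos 3: 'aa' (length 2)
  Run at pos 6: 'a' (length 1)
  Run at pos 10: 'a' (length 1)
Matches: ['aa', 'aa', 'a', 'a']
Count: 4

4


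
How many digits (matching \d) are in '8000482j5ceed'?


\d matches any digit 0-9.
Scanning '8000482j5ceed':
  pos 0: '8' -> DIGIT
  pos 1: '0' -> DIGIT
  pos 2: '0' -> DIGIT
  pos 3: '0' -> DIGIT
  pos 4: '4' -> DIGIT
  pos 5: '8' -> DIGIT
  pos 6: '2' -> DIGIT
  pos 8: '5' -> DIGIT
Digits found: ['8', '0', '0', '0', '4', '8', '2', '5']
Total: 8

8


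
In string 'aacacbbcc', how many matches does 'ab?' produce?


Pattern 'ab?' matches 'a' optionally followed by 'b'.
String: 'aacacbbcc'
Scanning left to right for 'a' then checking next char:
  Match 1: 'a' (a not followed by b)
  Match 2: 'a' (a not followed by b)
  Match 3: 'a' (a not followed by b)
Total matches: 3

3


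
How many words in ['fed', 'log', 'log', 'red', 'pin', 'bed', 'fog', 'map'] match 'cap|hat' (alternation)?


Alternation 'cap|hat' matches either 'cap' or 'hat'.
Checking each word:
  'fed' -> no
  'log' -> no
  'log' -> no
  'red' -> no
  'pin' -> no
  'bed' -> no
  'fog' -> no
  'map' -> no
Matches: []
Count: 0

0


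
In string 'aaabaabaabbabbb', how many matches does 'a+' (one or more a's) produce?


Pattern 'a+' matches one or more consecutive a's.
String: 'aaabaabaabbabbb'
Scanning for runs of a:
  Match 1: 'aaa' (length 3)
  Match 2: 'aa' (length 2)
  Match 3: 'aa' (length 2)
  Match 4: 'a' (length 1)
Total matches: 4

4


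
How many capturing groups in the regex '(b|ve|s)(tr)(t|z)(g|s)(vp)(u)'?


To count capturing groups, count each '(' that starts a group.
Pattern: '(b|ve|s)(tr)(t|z)(g|s)(vp)(u)'
Walking through the pattern:
  Position 0: '(' -> group #1
  Position 8: '(' -> group #2
  Position 12: '(' -> group #3
  Position 17: '(' -> group #4
  Position 22: '(' -> group #5
  Position 26: '(' -> group #6
Total capturing groups: 6

6


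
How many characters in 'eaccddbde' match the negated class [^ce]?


Negated class [^ce] matches any char NOT in {c, e}
Scanning 'eaccddbde':
  pos 0: 'e' -> no (excluded)
  pos 1: 'a' -> MATCH
  pos 2: 'c' -> no (excluded)
  pos 3: 'c' -> no (excluded)
  pos 4: 'd' -> MATCH
  pos 5: 'd' -> MATCH
  pos 6: 'b' -> MATCH
  pos 7: 'd' -> MATCH
  pos 8: 'e' -> no (excluded)
Total matches: 5

5


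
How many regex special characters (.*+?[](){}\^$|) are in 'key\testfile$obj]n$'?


Regex special characters are: . * + ? [ ] ( ) { } \ ^ $ |
Scanning 'key\testfile$obj]n$':
  pos 3: '\' -> SPECIAL
  pos 12: '$' -> SPECIAL
  pos 16: ']' -> SPECIAL
  pos 18: '$' -> SPECIAL
Special chars found: ['\\', '$', ']', '$']
Total: 4

4


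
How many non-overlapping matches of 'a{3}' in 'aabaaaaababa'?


Pattern 'a{3}' matches exactly 3 consecutive a's (greedy, non-overlapping).
String: 'aabaaaaababa'
Scanning for runs of a's:
  Run at pos 0: 'aa' (length 2) -> 0 match(es)
  Run at pos 3: 'aaaaa' (length 5) -> 1 match(es)
  Run at pos 9: 'a' (length 1) -> 0 match(es)
  Run at pos 11: 'a' (length 1) -> 0 match(es)
Matches found: ['aaa']
Total: 1

1


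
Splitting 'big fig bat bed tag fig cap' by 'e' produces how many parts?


Splitting by 'e' breaks the string at each occurrence of the separator.
Text: 'big fig bat bed tag fig cap'
Parts after split:
  Part 1: 'big fig bat b'
  Part 2: 'd tag fig cap'
Total parts: 2

2


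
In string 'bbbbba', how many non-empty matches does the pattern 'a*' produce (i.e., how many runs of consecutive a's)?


Pattern 'a*' matches zero or more a's. We want non-empty runs of consecutive a's.
String: 'bbbbba'
Walking through the string to find runs of a's:
  Run 1: positions 5-5 -> 'a'
Non-empty runs found: ['a']
Count: 1

1


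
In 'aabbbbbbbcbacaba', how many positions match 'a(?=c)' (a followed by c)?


Lookahead 'a(?=c)' matches 'a' only when followed by 'c'.
String: 'aabbbbbbbcbacaba'
Checking each position where char is 'a':
  pos 0: 'a' -> no (next='a')
  pos 1: 'a' -> no (next='b')
  pos 11: 'a' -> MATCH (next='c')
  pos 13: 'a' -> no (next='b')
Matching positions: [11]
Count: 1

1


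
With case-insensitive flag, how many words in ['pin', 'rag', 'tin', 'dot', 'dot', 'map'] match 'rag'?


Case-insensitive matching: compare each word's lowercase form to 'rag'.
  'pin' -> lower='pin' -> no
  'rag' -> lower='rag' -> MATCH
  'tin' -> lower='tin' -> no
  'dot' -> lower='dot' -> no
  'dot' -> lower='dot' -> no
  'map' -> lower='map' -> no
Matches: ['rag']
Count: 1

1


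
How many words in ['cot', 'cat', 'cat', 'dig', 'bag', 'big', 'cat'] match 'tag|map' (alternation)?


Alternation 'tag|map' matches either 'tag' or 'map'.
Checking each word:
  'cot' -> no
  'cat' -> no
  'cat' -> no
  'dig' -> no
  'bag' -> no
  'big' -> no
  'cat' -> no
Matches: []
Count: 0

0


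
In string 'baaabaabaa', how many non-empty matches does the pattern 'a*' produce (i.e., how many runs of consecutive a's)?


Pattern 'a*' matches zero or more a's. We want non-empty runs of consecutive a's.
String: 'baaabaabaa'
Walking through the string to find runs of a's:
  Run 1: positions 1-3 -> 'aaa'
  Run 2: positions 5-6 -> 'aa'
  Run 3: positions 8-9 -> 'aa'
Non-empty runs found: ['aaa', 'aa', 'aa']
Count: 3

3


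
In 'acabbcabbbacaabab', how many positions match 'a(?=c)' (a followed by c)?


Lookahead 'a(?=c)' matches 'a' only when followed by 'c'.
String: 'acabbcabbbacaabab'
Checking each position where char is 'a':
  pos 0: 'a' -> MATCH (next='c')
  pos 2: 'a' -> no (next='b')
  pos 6: 'a' -> no (next='b')
  pos 10: 'a' -> MATCH (next='c')
  pos 12: 'a' -> no (next='a')
  pos 13: 'a' -> no (next='b')
  pos 15: 'a' -> no (next='b')
Matching positions: [0, 10]
Count: 2

2


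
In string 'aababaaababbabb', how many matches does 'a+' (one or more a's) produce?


Pattern 'a+' matches one or more consecutive a's.
String: 'aababaaababbabb'
Scanning for runs of a:
  Match 1: 'aa' (length 2)
  Match 2: 'a' (length 1)
  Match 3: 'aaa' (length 3)
  Match 4: 'a' (length 1)
  Match 5: 'a' (length 1)
Total matches: 5

5


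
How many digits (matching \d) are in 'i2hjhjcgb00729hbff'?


\d matches any digit 0-9.
Scanning 'i2hjhjcgb00729hbff':
  pos 1: '2' -> DIGIT
  pos 9: '0' -> DIGIT
  pos 10: '0' -> DIGIT
  pos 11: '7' -> DIGIT
  pos 12: '2' -> DIGIT
  pos 13: '9' -> DIGIT
Digits found: ['2', '0', '0', '7', '2', '9']
Total: 6

6


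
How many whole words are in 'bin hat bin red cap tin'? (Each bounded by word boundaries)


Word boundaries (\b) mark the start/end of each word.
Text: 'bin hat bin red cap tin'
Splitting by whitespace:
  Word 1: 'bin'
  Word 2: 'hat'
  Word 3: 'bin'
  Word 4: 'red'
  Word 5: 'cap'
  Word 6: 'tin'
Total whole words: 6

6


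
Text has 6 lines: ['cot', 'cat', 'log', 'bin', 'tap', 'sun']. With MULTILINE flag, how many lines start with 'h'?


With MULTILINE flag, ^ matches the start of each line.
Lines: ['cot', 'cat', 'log', 'bin', 'tap', 'sun']
Checking which lines start with 'h':
  Line 1: 'cot' -> no
  Line 2: 'cat' -> no
  Line 3: 'log' -> no
  Line 4: 'bin' -> no
  Line 5: 'tap' -> no
  Line 6: 'sun' -> no
Matching lines: []
Count: 0

0


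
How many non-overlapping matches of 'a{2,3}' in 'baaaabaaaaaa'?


Pattern 'a{2,3}' matches between 2 and 3 consecutive a's (greedy).
String: 'baaaabaaaaaa'
Finding runs of a's and applying greedy matching:
  Run at pos 1: 'aaaa' (length 4)
  Run at pos 6: 'aaaaaa' (length 6)
Matches: ['aaa', 'aaa', 'aaa']
Count: 3

3


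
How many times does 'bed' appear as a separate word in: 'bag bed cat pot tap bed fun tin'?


Scanning each word for exact match 'bed':
  Word 1: 'bag' -> no
  Word 2: 'bed' -> MATCH
  Word 3: 'cat' -> no
  Word 4: 'pot' -> no
  Word 5: 'tap' -> no
  Word 6: 'bed' -> MATCH
  Word 7: 'fun' -> no
  Word 8: 'tin' -> no
Total matches: 2

2


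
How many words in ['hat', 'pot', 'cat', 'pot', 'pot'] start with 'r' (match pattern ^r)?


Pattern ^r anchors to start of word. Check which words begin with 'r':
  'hat' -> no
  'pot' -> no
  'cat' -> no
  'pot' -> no
  'pot' -> no
Matching words: []
Count: 0

0


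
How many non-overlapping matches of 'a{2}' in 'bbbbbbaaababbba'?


Pattern 'a{2}' matches exactly 2 consecutive a's (greedy, non-overlapping).
String: 'bbbbbbaaababbba'
Scanning for runs of a's:
  Run at pos 6: 'aaa' (length 3) -> 1 match(es)
  Run at pos 10: 'a' (length 1) -> 0 match(es)
  Run at pos 14: 'a' (length 1) -> 0 match(es)
Matches found: ['aa']
Total: 1

1


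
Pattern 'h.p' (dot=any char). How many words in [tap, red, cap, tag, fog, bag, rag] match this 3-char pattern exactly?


Pattern 'h.p' means: starts with 'h', any single char, ends with 'p'.
Checking each word (must be exactly 3 chars):
  'tap' (len=3): no
  'red' (len=3): no
  'cap' (len=3): no
  'tag' (len=3): no
  'fog' (len=3): no
  'bag' (len=3): no
  'rag' (len=3): no
Matching words: []
Total: 0

0


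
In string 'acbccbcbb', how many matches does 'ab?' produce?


Pattern 'ab?' matches 'a' optionally followed by 'b'.
String: 'acbccbcbb'
Scanning left to right for 'a' then checking next char:
  Match 1: 'a' (a not followed by b)
Total matches: 1

1


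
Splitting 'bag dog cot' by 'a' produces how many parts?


Splitting by 'a' breaks the string at each occurrence of the separator.
Text: 'bag dog cot'
Parts after split:
  Part 1: 'b'
  Part 2: 'g dog cot'
Total parts: 2

2


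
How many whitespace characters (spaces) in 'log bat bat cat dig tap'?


\s matches whitespace characters (spaces, tabs, etc.).
Text: 'log bat bat cat dig tap'
This text has 6 words separated by spaces.
Number of spaces = number of words - 1 = 6 - 1 = 5

5


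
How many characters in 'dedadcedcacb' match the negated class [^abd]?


Negated class [^abd] matches any char NOT in {a, b, d}
Scanning 'dedadcedcacb':
  pos 0: 'd' -> no (excluded)
  pos 1: 'e' -> MATCH
  pos 2: 'd' -> no (excluded)
  pos 3: 'a' -> no (excluded)
  pos 4: 'd' -> no (excluded)
  pos 5: 'c' -> MATCH
  pos 6: 'e' -> MATCH
  pos 7: 'd' -> no (excluded)
  pos 8: 'c' -> MATCH
  pos 9: 'a' -> no (excluded)
  pos 10: 'c' -> MATCH
  pos 11: 'b' -> no (excluded)
Total matches: 5

5


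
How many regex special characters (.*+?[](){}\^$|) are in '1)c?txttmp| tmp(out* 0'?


Regex special characters are: . * + ? [ ] ( ) { } \ ^ $ |
Scanning '1)c?txttmp| tmp(out* 0':
  pos 1: ')' -> SPECIAL
  pos 3: '?' -> SPECIAL
  pos 10: '|' -> SPECIAL
  pos 15: '(' -> SPECIAL
  pos 19: '*' -> SPECIAL
Special chars found: [')', '?', '|', '(', '*']
Total: 5

5


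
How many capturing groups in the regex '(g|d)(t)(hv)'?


To count capturing groups, count each '(' that starts a group.
Pattern: '(g|d)(t)(hv)'
Walking through the pattern:
  Position 0: '(' -> group #1
  Position 5: '(' -> group #2
  Position 8: '(' -> group #3
Total capturing groups: 3

3


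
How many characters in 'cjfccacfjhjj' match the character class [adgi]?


Character class [adgi] matches any of: {a, d, g, i}
Scanning string 'cjfccacfjhjj' character by character:
  pos 0: 'c' -> no
  pos 1: 'j' -> no
  pos 2: 'f' -> no
  pos 3: 'c' -> no
  pos 4: 'c' -> no
  pos 5: 'a' -> MATCH
  pos 6: 'c' -> no
  pos 7: 'f' -> no
  pos 8: 'j' -> no
  pos 9: 'h' -> no
  pos 10: 'j' -> no
  pos 11: 'j' -> no
Total matches: 1

1


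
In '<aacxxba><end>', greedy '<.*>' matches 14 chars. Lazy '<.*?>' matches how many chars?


Greedy '<.*>' tries to match as MUCH as possible.
Lazy '<.*?>' tries to match as LITTLE as possible.

String: '<aacxxba><end>'
Greedy '<.*>' starts at first '<' and extends to the LAST '>': '<aacxxba><end>' (14 chars)
Lazy '<.*?>' starts at first '<' and stops at the FIRST '>': '<aacxxba>' (9 chars)

9


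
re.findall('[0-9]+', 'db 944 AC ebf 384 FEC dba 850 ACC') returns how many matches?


Pattern '[0-9]+' finds one or more digits.
Text: 'db 944 AC ebf 384 FEC dba 850 ACC'
Scanning for matches:
  Match 1: '944'
  Match 2: '384'
  Match 3: '850'
Total matches: 3

3


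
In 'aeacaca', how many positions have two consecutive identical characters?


Looking for consecutive identical characters in 'aeacaca':
  pos 0-1: 'a' vs 'e' -> different
  pos 1-2: 'e' vs 'a' -> different
  pos 2-3: 'a' vs 'c' -> different
  pos 3-4: 'c' vs 'a' -> different
  pos 4-5: 'a' vs 'c' -> different
  pos 5-6: 'c' vs 'a' -> different
Consecutive identical pairs: []
Count: 0

0


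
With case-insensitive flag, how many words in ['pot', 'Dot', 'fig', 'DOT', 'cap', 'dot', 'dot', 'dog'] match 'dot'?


Case-insensitive matching: compare each word's lowercase form to 'dot'.
  'pot' -> lower='pot' -> no
  'Dot' -> lower='dot' -> MATCH
  'fig' -> lower='fig' -> no
  'DOT' -> lower='dot' -> MATCH
  'cap' -> lower='cap' -> no
  'dot' -> lower='dot' -> MATCH
  'dot' -> lower='dot' -> MATCH
  'dog' -> lower='dog' -> no
Matches: ['Dot', 'DOT', 'dot', 'dot']
Count: 4

4


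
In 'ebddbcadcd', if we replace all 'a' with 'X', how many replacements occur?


re.sub('a', 'X', text) replaces every occurrence of 'a' with 'X'.
Text: 'ebddbcadcd'
Scanning for 'a':
  pos 6: 'a' -> replacement #1
Total replacements: 1

1


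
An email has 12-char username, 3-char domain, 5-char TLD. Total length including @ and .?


An email address has format: username@domain.tld
Username length: 12
'@' character: 1
Domain length: 3
'.' character: 1
TLD length: 5
Total = 12 + 1 + 3 + 1 + 5 = 22

22


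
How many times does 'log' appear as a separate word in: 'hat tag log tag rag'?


Scanning each word for exact match 'log':
  Word 1: 'hat' -> no
  Word 2: 'tag' -> no
  Word 3: 'log' -> MATCH
  Word 4: 'tag' -> no
  Word 5: 'rag' -> no
Total matches: 1

1


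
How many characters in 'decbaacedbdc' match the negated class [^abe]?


Negated class [^abe] matches any char NOT in {a, b, e}
Scanning 'decbaacedbdc':
  pos 0: 'd' -> MATCH
  pos 1: 'e' -> no (excluded)
  pos 2: 'c' -> MATCH
  pos 3: 'b' -> no (excluded)
  pos 4: 'a' -> no (excluded)
  pos 5: 'a' -> no (excluded)
  pos 6: 'c' -> MATCH
  pos 7: 'e' -> no (excluded)
  pos 8: 'd' -> MATCH
  pos 9: 'b' -> no (excluded)
  pos 10: 'd' -> MATCH
  pos 11: 'c' -> MATCH
Total matches: 6

6


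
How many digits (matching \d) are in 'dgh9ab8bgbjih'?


\d matches any digit 0-9.
Scanning 'dgh9ab8bgbjih':
  pos 3: '9' -> DIGIT
  pos 6: '8' -> DIGIT
Digits found: ['9', '8']
Total: 2

2


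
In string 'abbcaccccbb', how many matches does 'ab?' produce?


Pattern 'ab?' matches 'a' optionally followed by 'b'.
String: 'abbcaccccbb'
Scanning left to right for 'a' then checking next char:
  Match 1: 'ab' (a followed by b)
  Match 2: 'a' (a not followed by b)
Total matches: 2

2


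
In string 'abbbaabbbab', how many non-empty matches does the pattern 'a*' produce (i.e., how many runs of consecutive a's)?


Pattern 'a*' matches zero or more a's. We want non-empty runs of consecutive a's.
String: 'abbbaabbbab'
Walking through the string to find runs of a's:
  Run 1: positions 0-0 -> 'a'
  Run 2: positions 4-5 -> 'aa'
  Run 3: positions 9-9 -> 'a'
Non-empty runs found: ['a', 'aa', 'a']
Count: 3

3


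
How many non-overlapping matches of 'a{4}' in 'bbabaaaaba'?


Pattern 'a{4}' matches exactly 4 consecutive a's (greedy, non-overlapping).
String: 'bbabaaaaba'
Scanning for runs of a's:
  Run at pos 2: 'a' (length 1) -> 0 match(es)
  Run at pos 4: 'aaaa' (length 4) -> 1 match(es)
  Run at pos 9: 'a' (length 1) -> 0 match(es)
Matches found: ['aaaa']
Total: 1

1


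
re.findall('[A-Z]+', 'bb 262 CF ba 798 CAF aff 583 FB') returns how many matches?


Pattern '[A-Z]+' finds one or more uppercase letters.
Text: 'bb 262 CF ba 798 CAF aff 583 FB'
Scanning for matches:
  Match 1: 'CF'
  Match 2: 'CAF'
  Match 3: 'FB'
Total matches: 3

3


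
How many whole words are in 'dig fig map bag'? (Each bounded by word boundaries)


Word boundaries (\b) mark the start/end of each word.
Text: 'dig fig map bag'
Splitting by whitespace:
  Word 1: 'dig'
  Word 2: 'fig'
  Word 3: 'map'
  Word 4: 'bag'
Total whole words: 4

4


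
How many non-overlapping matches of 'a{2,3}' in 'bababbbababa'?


Pattern 'a{2,3}' matches between 2 and 3 consecutive a's (greedy).
String: 'bababbbababa'
Finding runs of a's and applying greedy matching:
  Run at pos 1: 'a' (length 1)
  Run at pos 3: 'a' (length 1)
  Run at pos 7: 'a' (length 1)
  Run at pos 9: 'a' (length 1)
  Run at pos 11: 'a' (length 1)
Matches: []
Count: 0

0


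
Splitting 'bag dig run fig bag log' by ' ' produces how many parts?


Splitting by ' ' breaks the string at each occurrence of the separator.
Text: 'bag dig run fig bag log'
Parts after split:
  Part 1: 'bag'
  Part 2: 'dig'
  Part 3: 'run'
  Part 4: 'fig'
  Part 5: 'bag'
  Part 6: 'log'
Total parts: 6

6


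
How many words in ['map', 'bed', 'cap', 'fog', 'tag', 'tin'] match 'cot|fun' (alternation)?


Alternation 'cot|fun' matches either 'cot' or 'fun'.
Checking each word:
  'map' -> no
  'bed' -> no
  'cap' -> no
  'fog' -> no
  'tag' -> no
  'tin' -> no
Matches: []
Count: 0

0


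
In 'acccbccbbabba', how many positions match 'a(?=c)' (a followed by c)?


Lookahead 'a(?=c)' matches 'a' only when followed by 'c'.
String: 'acccbccbbabba'
Checking each position where char is 'a':
  pos 0: 'a' -> MATCH (next='c')
  pos 9: 'a' -> no (next='b')
Matching positions: [0]
Count: 1

1


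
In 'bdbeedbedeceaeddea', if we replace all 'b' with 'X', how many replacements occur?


re.sub('b', 'X', text) replaces every occurrence of 'b' with 'X'.
Text: 'bdbeedbedeceaeddea'
Scanning for 'b':
  pos 0: 'b' -> replacement #1
  pos 2: 'b' -> replacement #2
  pos 6: 'b' -> replacement #3
Total replacements: 3

3


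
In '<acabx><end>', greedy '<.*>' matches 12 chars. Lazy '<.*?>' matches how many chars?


Greedy '<.*>' tries to match as MUCH as possible.
Lazy '<.*?>' tries to match as LITTLE as possible.

String: '<acabx><end>'
Greedy '<.*>' starts at first '<' and extends to the LAST '>': '<acabx><end>' (12 chars)
Lazy '<.*?>' starts at first '<' and stops at the FIRST '>': '<acabx>' (7 chars)

7


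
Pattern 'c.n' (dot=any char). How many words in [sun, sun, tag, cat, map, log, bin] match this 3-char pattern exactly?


Pattern 'c.n' means: starts with 'c', any single char, ends with 'n'.
Checking each word (must be exactly 3 chars):
  'sun' (len=3): no
  'sun' (len=3): no
  'tag' (len=3): no
  'cat' (len=3): no
  'map' (len=3): no
  'log' (len=3): no
  'bin' (len=3): no
Matching words: []
Total: 0

0


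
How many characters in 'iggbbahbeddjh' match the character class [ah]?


Character class [ah] matches any of: {a, h}
Scanning string 'iggbbahbeddjh' character by character:
  pos 0: 'i' -> no
  pos 1: 'g' -> no
  pos 2: 'g' -> no
  pos 3: 'b' -> no
  pos 4: 'b' -> no
  pos 5: 'a' -> MATCH
  pos 6: 'h' -> MATCH
  pos 7: 'b' -> no
  pos 8: 'e' -> no
  pos 9: 'd' -> no
  pos 10: 'd' -> no
  pos 11: 'j' -> no
  pos 12: 'h' -> MATCH
Total matches: 3

3


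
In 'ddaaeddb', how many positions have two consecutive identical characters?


Looking for consecutive identical characters in 'ddaaeddb':
  pos 0-1: 'd' vs 'd' -> MATCH ('dd')
  pos 1-2: 'd' vs 'a' -> different
  pos 2-3: 'a' vs 'a' -> MATCH ('aa')
  pos 3-4: 'a' vs 'e' -> different
  pos 4-5: 'e' vs 'd' -> different
  pos 5-6: 'd' vs 'd' -> MATCH ('dd')
  pos 6-7: 'd' vs 'b' -> different
Consecutive identical pairs: ['dd', 'aa', 'dd']
Count: 3

3


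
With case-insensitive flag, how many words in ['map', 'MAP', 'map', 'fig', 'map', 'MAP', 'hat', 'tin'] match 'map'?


Case-insensitive matching: compare each word's lowercase form to 'map'.
  'map' -> lower='map' -> MATCH
  'MAP' -> lower='map' -> MATCH
  'map' -> lower='map' -> MATCH
  'fig' -> lower='fig' -> no
  'map' -> lower='map' -> MATCH
  'MAP' -> lower='map' -> MATCH
  'hat' -> lower='hat' -> no
  'tin' -> lower='tin' -> no
Matches: ['map', 'MAP', 'map', 'map', 'MAP']
Count: 5

5


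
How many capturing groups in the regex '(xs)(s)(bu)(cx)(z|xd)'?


To count capturing groups, count each '(' that starts a group.
Pattern: '(xs)(s)(bu)(cx)(z|xd)'
Walking through the pattern:
  Position 0: '(' -> group #1
  Position 4: '(' -> group #2
  Position 7: '(' -> group #3
  Position 11: '(' -> group #4
  Position 15: '(' -> group #5
Total capturing groups: 5

5


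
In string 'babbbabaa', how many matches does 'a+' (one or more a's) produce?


Pattern 'a+' matches one or more consecutive a's.
String: 'babbbabaa'
Scanning for runs of a:
  Match 1: 'a' (length 1)
  Match 2: 'a' (length 1)
  Match 3: 'aa' (length 2)
Total matches: 3

3


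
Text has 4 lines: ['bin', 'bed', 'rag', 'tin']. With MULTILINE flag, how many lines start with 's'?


With MULTILINE flag, ^ matches the start of each line.
Lines: ['bin', 'bed', 'rag', 'tin']
Checking which lines start with 's':
  Line 1: 'bin' -> no
  Line 2: 'bed' -> no
  Line 3: 'rag' -> no
  Line 4: 'tin' -> no
Matching lines: []
Count: 0

0


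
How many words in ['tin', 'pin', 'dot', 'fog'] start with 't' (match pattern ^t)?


Pattern ^t anchors to start of word. Check which words begin with 't':
  'tin' -> MATCH (starts with 't')
  'pin' -> no
  'dot' -> no
  'fog' -> no
Matching words: ['tin']
Count: 1

1


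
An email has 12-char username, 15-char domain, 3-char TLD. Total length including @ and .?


An email address has format: username@domain.tld
Username length: 12
'@' character: 1
Domain length: 15
'.' character: 1
TLD length: 3
Total = 12 + 1 + 15 + 1 + 3 = 32

32


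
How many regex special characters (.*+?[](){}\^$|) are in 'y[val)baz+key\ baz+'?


Regex special characters are: . * + ? [ ] ( ) { } \ ^ $ |
Scanning 'y[val)baz+key\ baz+':
  pos 1: '[' -> SPECIAL
  pos 5: ')' -> SPECIAL
  pos 9: '+' -> SPECIAL
  pos 13: '\' -> SPECIAL
  pos 18: '+' -> SPECIAL
Special chars found: ['[', ')', '+', '\\', '+']
Total: 5

5


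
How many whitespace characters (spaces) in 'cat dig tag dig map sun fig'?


\s matches whitespace characters (spaces, tabs, etc.).
Text: 'cat dig tag dig map sun fig'
This text has 7 words separated by spaces.
Number of spaces = number of words - 1 = 7 - 1 = 6

6


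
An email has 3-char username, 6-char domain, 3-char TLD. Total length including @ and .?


An email address has format: username@domain.tld
Username length: 3
'@' character: 1
Domain length: 6
'.' character: 1
TLD length: 3
Total = 3 + 1 + 6 + 1 + 3 = 14

14


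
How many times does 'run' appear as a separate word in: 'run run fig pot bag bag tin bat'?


Scanning each word for exact match 'run':
  Word 1: 'run' -> MATCH
  Word 2: 'run' -> MATCH
  Word 3: 'fig' -> no
  Word 4: 'pot' -> no
  Word 5: 'bag' -> no
  Word 6: 'bag' -> no
  Word 7: 'tin' -> no
  Word 8: 'bat' -> no
Total matches: 2

2


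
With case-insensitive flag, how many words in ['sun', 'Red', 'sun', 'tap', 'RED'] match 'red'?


Case-insensitive matching: compare each word's lowercase form to 'red'.
  'sun' -> lower='sun' -> no
  'Red' -> lower='red' -> MATCH
  'sun' -> lower='sun' -> no
  'tap' -> lower='tap' -> no
  'RED' -> lower='red' -> MATCH
Matches: ['Red', 'RED']
Count: 2

2


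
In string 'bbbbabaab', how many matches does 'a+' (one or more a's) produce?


Pattern 'a+' matches one or more consecutive a's.
String: 'bbbbabaab'
Scanning for runs of a:
  Match 1: 'a' (length 1)
  Match 2: 'aa' (length 2)
Total matches: 2

2


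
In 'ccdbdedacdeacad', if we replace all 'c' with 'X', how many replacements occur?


re.sub('c', 'X', text) replaces every occurrence of 'c' with 'X'.
Text: 'ccdbdedacdeacad'
Scanning for 'c':
  pos 0: 'c' -> replacement #1
  pos 1: 'c' -> replacement #2
  pos 8: 'c' -> replacement #3
  pos 12: 'c' -> replacement #4
Total replacements: 4

4


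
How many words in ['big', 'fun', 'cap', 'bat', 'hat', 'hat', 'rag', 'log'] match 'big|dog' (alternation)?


Alternation 'big|dog' matches either 'big' or 'dog'.
Checking each word:
  'big' -> MATCH
  'fun' -> no
  'cap' -> no
  'bat' -> no
  'hat' -> no
  'hat' -> no
  'rag' -> no
  'log' -> no
Matches: ['big']
Count: 1

1
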